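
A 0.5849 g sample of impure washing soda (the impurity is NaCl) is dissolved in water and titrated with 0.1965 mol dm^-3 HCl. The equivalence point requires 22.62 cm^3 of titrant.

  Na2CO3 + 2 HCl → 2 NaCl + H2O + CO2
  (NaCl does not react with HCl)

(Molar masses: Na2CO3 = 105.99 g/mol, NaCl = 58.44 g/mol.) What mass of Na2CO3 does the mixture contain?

0.2356 g

n(HCl) = 0.02262 × 0.1965 = 4.445 × 10^-3 mol
Let x = n(Na2CO3), y = n(NaCl).
Titrant: 2x = 4.445 × 10^-3;  mass: 105.99x + 58.44y = 0.5849
Solving, x = 2.222 × 10^-3 mol, y = 5.978 × 10^-3 mol
mass of Na2CO3 = 2.222 × 10^-3 × 105.99 = 0.2356 g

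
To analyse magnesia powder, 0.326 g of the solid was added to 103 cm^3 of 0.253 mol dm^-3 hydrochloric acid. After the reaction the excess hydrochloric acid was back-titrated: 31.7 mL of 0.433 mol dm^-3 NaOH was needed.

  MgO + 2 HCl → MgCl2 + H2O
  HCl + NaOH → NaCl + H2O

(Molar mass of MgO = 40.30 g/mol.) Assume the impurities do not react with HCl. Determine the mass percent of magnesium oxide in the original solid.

76.2 %

n(HCl) added = 0.103 × 0.253 = 0.0261 mol
n(NaOH) used in back-titration = 0.0317 × 0.433 = 0.0137 mol
n(HCl) left over = 0.0137 mol (1:1 ratio)
n(HCl) consumed by analyte = 0.0261 − 0.0137 = 0.0123 mol
From the 1:2 ratio, n(MgO) = 1/2 × 0.0123 = 6.17 × 10^-3 mol
mass of MgO = 6.17 × 10^-3 × 40.30 = 0.249 g
% MgO = 0.249 / 0.326 × 100 = 76.2 %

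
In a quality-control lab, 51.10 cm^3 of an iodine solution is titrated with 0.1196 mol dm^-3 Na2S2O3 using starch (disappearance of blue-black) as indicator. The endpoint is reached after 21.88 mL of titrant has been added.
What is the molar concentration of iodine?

I2 + 2 S2O3^2- → 2 I^- + S4O6^2-
n(Na2S2O3) = 0.02188 L × 0.1196 mol/L = 2.617 × 10^-3 mol
From the 1:2 mole ratio, n(I2) = 1/2 × 2.617 × 10^-3 = 1.308 × 10^-3 mol
[I2] = 1.308 × 10^-3 mol / 0.05110 L = 0.02561 mol/L

0.02561 mol/L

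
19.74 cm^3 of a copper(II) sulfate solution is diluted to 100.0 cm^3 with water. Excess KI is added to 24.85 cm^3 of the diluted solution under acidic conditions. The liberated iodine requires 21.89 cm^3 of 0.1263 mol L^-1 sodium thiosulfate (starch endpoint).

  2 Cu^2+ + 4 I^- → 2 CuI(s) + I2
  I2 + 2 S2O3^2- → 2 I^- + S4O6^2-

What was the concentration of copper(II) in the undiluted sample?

n(S2O3^2-) = 0.02189 × 0.1263 = 2.765 × 10^-3 mol
n(I2) = n(S2O3^2-)/2 = 1.382 × 10^-3 mol
From the 2:1 ratio, n(Cu2+) in the aliquot = 2/1 × 1.382 × 10^-3 = 2.765 × 10^-3 mol
[Cu2+]_dilute = 2.765 × 10^-3 / 0.02485 = 0.1113 mol/L
[Cu2+]_original = 0.1113 × 100.0/19.74 = 0.5636 mol/L

0.5636 mol/L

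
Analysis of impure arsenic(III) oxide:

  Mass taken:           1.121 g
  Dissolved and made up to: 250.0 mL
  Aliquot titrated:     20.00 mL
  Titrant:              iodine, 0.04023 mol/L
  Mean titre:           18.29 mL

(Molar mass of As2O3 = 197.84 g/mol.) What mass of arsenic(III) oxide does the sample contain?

As2O3 + 2 I2 + 2 H2O → As2O5 + 4 HI
n(I2) per titration = 0.01829 × 0.04023 = 7.358 × 10^-4 mol
From the 1:2 ratio, n(As2O3) in each aliquot = 1/2 × 7.358 × 10^-4 = 3.679 × 10^-4 mol
n(As2O3) in the whole flask = 3.679 × 10^-4 × 250.0/20.00 = 4.599 × 10^-3 mol
mass of As2O3 = 4.599 × 10^-3 × 197.84 = 0.9098 g

0.9098 g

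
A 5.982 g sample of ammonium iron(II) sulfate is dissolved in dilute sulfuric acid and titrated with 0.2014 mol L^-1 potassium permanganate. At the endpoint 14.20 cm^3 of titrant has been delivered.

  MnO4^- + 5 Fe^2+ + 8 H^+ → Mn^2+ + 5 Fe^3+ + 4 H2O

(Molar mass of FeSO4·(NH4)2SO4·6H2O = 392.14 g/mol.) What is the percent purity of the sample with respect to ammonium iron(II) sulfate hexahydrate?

93.74 %

n(KMnO4) = 0.01420 L × 0.2014 mol/L = 2.860 × 10^-3 mol
From the 5:1 ratio, n(FeSO4·(NH4)2SO4·6H2O) = 5/1 × 2.860 × 10^-3 = 0.01430 mol
mass of FeSO4·(NH4)2SO4·6H2O = 0.01430 × 392.14 g/mol = 5.607 g
% FeSO4·(NH4)2SO4·6H2O = 5.607 / 5.982 × 100 = 93.74 %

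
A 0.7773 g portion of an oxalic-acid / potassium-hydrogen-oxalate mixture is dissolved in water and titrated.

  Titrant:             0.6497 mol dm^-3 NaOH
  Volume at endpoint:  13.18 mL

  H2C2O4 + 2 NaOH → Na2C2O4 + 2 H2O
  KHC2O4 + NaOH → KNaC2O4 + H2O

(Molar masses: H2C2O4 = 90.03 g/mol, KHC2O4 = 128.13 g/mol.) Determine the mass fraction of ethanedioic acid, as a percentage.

n(NaOH) = 0.01318 × 0.6497 = 8.563 × 10^-3 mol
Let x = n(H2C2O4), y = n(KHC2O4).
Titrant: 2x + 1y = 8.563 × 10^-3;  mass: 90.03x + 128.13y = 0.7773
Solving, x = 1.924 × 10^-3 mol, y = 4.714 × 10^-3 mol
mass of H2C2O4 = 1.924 × 10^-3 × 90.03 = 0.1732 g
% H2C2O4 = 0.1732 / 0.7773 × 100 = 22.29 %

22.29 %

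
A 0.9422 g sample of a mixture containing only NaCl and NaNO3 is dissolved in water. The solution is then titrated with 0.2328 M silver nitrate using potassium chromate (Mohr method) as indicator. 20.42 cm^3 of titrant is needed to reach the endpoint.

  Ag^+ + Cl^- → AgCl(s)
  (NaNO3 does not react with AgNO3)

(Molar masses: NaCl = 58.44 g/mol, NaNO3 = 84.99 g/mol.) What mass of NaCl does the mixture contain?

n(AgNO3) = 0.02042 × 0.2328 = 4.754 × 10^-3 mol
Let x = n(NaCl), y = n(NaNO3).
Titrant: 1x = 4.754 × 10^-3;  mass: 58.44x + 84.99y = 0.9422
Solving, x = 4.754 × 10^-3 mol, y = 7.817 × 10^-3 mol
mass of NaCl = 4.754 × 10^-3 × 58.44 = 0.2778 g

0.2778 g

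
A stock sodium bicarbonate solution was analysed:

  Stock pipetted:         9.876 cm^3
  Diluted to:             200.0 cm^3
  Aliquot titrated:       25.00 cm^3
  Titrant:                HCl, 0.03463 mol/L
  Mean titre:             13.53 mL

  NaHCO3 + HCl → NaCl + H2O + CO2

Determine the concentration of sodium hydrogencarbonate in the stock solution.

n(HCl) = 0.01353 × 0.03463 = 4.685 × 10^-4 mol
n(NaHCO3) in the aliquot = 4.685 × 10^-4 mol (1:1 ratio)
[NaHCO3]_dilute = 4.685 × 10^-4 / 0.02500 = 0.01874 mol/L
Dilution factor = 200.0 / 9.876 = 20.25
[NaHCO3]_stock = 0.01874 × 20.25 = 0.3795 mol/L

0.3795 mol/L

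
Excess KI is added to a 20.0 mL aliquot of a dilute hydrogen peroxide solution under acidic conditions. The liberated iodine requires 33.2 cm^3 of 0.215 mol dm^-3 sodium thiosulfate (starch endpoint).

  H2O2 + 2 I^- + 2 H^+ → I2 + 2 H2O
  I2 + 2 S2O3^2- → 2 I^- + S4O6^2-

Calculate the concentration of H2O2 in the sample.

n(S2O3^2-) = 0.0332 × 0.215 = 7.14 × 10^-3 mol
n(I2) = n(S2O3^2-)/2 = 3.57 × 10^-3 mol
n(H2O2) in the aliquot = 3.57 × 10^-3 mol (1:1 ratio)
[H2O2] = 3.57 × 10^-3 / 0.0200 = 0.178 mol/L

0.178 mol/L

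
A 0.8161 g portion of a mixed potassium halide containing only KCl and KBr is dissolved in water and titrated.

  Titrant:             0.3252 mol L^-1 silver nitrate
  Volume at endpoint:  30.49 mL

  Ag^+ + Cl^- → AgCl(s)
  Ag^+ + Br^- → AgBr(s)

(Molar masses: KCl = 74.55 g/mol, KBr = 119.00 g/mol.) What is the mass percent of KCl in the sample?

n(AgNO3) = 0.03049 × 0.3252 = 9.915 × 10^-3 mol
Let x = n(KCl), y = n(KBr).
Titrant: 1x + 1y = 9.915 × 10^-3;  mass: 74.55x + 119.00y = 0.8161
Solving, x = 8.185 × 10^-3 mol, y = 1.730 × 10^-3 mol
mass of KCl = 8.185 × 10^-3 × 74.55 = 0.6102 g
% KCl = 0.6102 / 0.8161 × 100 = 74.77 %

74.77 %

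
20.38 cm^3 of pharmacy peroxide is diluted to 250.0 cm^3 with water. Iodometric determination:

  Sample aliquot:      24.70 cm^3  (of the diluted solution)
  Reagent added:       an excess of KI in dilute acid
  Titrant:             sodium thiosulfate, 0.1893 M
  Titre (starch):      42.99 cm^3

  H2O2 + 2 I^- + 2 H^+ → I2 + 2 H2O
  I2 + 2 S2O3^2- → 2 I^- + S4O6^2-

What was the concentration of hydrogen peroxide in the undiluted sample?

2.021 M

n(S2O3^2-) = 0.04299 × 0.1893 = 8.138 × 10^-3 mol
n(I2) = n(S2O3^2-)/2 = 4.069 × 10^-3 mol
n(H2O2) in the aliquot = 4.069 × 10^-3 mol (1:1 ratio)
[H2O2]_dilute = 4.069 × 10^-3 / 0.02470 = 0.1647 mol/L
[H2O2]_original = 0.1647 × 250.0/20.38 = 2.021 mol/L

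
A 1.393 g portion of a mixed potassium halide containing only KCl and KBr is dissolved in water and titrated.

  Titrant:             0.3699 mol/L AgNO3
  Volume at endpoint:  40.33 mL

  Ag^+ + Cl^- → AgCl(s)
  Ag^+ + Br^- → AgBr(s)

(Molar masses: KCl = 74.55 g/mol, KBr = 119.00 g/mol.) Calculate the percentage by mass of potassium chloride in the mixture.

46.02 %

n(AgNO3) = 0.04033 × 0.3699 = 0.01492 mol
Let x = n(KCl), y = n(KBr).
Titrant: 1x + 1y = 0.01492;  mass: 74.55x + 119.00y = 1.393
Solving, x = 8.600 × 10^-3 mol, y = 6.319 × 10^-3 mol
mass of KCl = 8.600 × 10^-3 × 74.55 = 0.6411 g
% KCl = 0.6411 / 1.393 × 100 = 46.02 %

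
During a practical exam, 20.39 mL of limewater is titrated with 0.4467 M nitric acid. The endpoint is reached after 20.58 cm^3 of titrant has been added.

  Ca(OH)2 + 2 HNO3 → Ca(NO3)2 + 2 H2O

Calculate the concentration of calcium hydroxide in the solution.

n(HNO3) = 0.02058 L × 0.4467 mol/L = 9.193 × 10^-3 mol
From the 1:2 mole ratio, n(Ca(OH)2) = 1/2 × 9.193 × 10^-3 = 4.597 × 10^-3 mol
[Ca(OH)2] = 4.597 × 10^-3 mol / 0.02039 L = 0.2254 mol/L

0.2254 M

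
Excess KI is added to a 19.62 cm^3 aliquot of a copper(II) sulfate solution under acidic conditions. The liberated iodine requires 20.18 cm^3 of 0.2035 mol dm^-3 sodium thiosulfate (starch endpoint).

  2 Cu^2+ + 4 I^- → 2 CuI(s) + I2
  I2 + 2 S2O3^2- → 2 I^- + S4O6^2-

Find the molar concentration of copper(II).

0.2093 mol/L

n(S2O3^2-) = 0.02018 × 0.2035 = 4.107 × 10^-3 mol
n(I2) = n(S2O3^2-)/2 = 2.053 × 10^-3 mol
From the 2:1 ratio, n(Cu2+) in the aliquot = 2/1 × 2.053 × 10^-3 = 4.107 × 10^-3 mol
[Cu2+] = 4.107 × 10^-3 / 0.01962 = 0.2093 mol/L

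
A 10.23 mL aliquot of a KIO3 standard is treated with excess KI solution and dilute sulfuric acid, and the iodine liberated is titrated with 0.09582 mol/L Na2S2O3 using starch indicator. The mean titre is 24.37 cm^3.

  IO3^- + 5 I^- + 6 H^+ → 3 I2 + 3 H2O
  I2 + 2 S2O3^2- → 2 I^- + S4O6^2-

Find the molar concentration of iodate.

0.03804 mol/L

n(S2O3^2-) = 0.02437 × 0.09582 = 2.335 × 10^-3 mol
n(I2) = n(S2O3^2-)/2 = 1.168 × 10^-3 mol
From the 1:3 ratio, n(IO3^-) in the aliquot = 1/3 × 1.168 × 10^-3 = 3.892 × 10^-4 mol
[IO3^-] = 3.892 × 10^-4 / 0.01023 = 0.03804 mol/L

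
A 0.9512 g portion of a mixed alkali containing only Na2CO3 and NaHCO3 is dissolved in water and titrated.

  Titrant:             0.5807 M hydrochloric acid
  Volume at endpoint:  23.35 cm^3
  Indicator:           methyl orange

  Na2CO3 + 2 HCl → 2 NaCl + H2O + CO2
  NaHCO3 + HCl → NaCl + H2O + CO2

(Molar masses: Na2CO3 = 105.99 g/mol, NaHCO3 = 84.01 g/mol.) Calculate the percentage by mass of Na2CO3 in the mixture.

33.76 %

n(HCl) = 0.02335 × 0.5807 = 0.01356 mol
Let x = n(Na2CO3), y = n(NaHCO3).
Titrant: 2x + 1y = 0.01356;  mass: 105.99x + 84.01y = 0.9512
Solving, x = 3.030 × 10^-3 mol, y = 7.500 × 10^-3 mol
mass of Na2CO3 = 3.030 × 10^-3 × 105.99 = 0.3211 g
% Na2CO3 = 0.3211 / 0.9512 × 100 = 33.76 %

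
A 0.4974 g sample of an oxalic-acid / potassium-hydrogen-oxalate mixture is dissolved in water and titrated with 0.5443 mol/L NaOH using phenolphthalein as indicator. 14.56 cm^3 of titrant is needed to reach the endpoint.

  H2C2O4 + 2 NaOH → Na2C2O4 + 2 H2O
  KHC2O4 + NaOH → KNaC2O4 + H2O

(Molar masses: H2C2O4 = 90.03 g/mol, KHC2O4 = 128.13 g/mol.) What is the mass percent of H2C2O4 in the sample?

n(NaOH) = 0.01456 × 0.5443 = 7.925 × 10^-3 mol
Let x = n(H2C2O4), y = n(KHC2O4).
Titrant: 2x + 1y = 7.925 × 10^-3;  mass: 90.03x + 128.13y = 0.4974
Solving, x = 3.116 × 10^-3 mol, y = 1.692 × 10^-3 mol
mass of H2C2O4 = 3.116 × 10^-3 × 90.03 = 0.2806 g
% H2C2O4 = 0.2806 / 0.4974 × 100 = 56.41 %

56.41 %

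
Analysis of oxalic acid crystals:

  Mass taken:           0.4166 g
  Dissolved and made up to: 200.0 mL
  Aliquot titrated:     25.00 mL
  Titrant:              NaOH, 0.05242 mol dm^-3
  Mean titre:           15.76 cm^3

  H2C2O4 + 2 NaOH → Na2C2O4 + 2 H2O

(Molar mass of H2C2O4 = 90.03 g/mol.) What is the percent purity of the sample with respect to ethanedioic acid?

71.41 %

n(NaOH) per titration = 0.01576 × 0.05242 = 8.261 × 10^-4 mol
From the 1:2 ratio, n(H2C2O4) in each aliquot = 1/2 × 8.261 × 10^-4 = 4.131 × 10^-4 mol
n(H2C2O4) in the whole flask = 4.131 × 10^-4 × 200.0/25.00 = 3.305 × 10^-3 mol
mass of H2C2O4 = 3.305 × 10^-3 × 90.03 = 0.2975 g
% H2C2O4 = 0.2975 / 0.4166 × 100 = 71.41 %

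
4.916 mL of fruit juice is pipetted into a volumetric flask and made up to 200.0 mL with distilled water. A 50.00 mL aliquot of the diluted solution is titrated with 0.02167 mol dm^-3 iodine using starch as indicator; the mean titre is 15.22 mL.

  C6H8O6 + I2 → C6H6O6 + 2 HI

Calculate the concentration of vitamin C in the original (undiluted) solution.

0.2684 mol/L

n(I2) = 0.01522 × 0.02167 = 3.298 × 10^-4 mol
n(C6H8O6) in the aliquot = 3.298 × 10^-4 mol (1:1 ratio)
[C6H8O6]_dilute = 3.298 × 10^-4 / 0.05000 = 0.006596 mol/L
Dilution factor = 200.0 / 4.916 = 40.68
[C6H8O6]_stock = 0.006596 × 40.68 = 0.2684 mol/L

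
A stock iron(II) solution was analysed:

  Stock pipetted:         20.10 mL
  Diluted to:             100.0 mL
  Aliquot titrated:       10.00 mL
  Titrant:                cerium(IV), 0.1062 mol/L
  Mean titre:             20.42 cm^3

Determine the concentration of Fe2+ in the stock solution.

1.079 mol/L

Ce^4+ + Fe^2+ → Ce^3+ + Fe^3+
n(Ce4+) = 0.02042 × 0.1062 = 2.169 × 10^-3 mol
n(Fe2+) in the aliquot = 2.169 × 10^-3 mol (1:1 ratio)
[Fe2+]_dilute = 2.169 × 10^-3 / 0.01000 = 0.2169 mol/L
Dilution factor = 100.0 / 20.10 = 4.975
[Fe2+]_stock = 0.2169 × 4.975 = 1.079 mol/L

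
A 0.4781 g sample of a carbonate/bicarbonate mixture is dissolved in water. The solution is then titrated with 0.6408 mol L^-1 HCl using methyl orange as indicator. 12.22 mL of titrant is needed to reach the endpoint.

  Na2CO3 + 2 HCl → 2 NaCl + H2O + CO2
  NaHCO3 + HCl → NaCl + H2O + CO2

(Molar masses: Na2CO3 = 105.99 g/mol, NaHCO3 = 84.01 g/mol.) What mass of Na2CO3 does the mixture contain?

n(HCl) = 0.01222 × 0.6408 = 7.831 × 10^-3 mol
Let x = n(Na2CO3), y = n(NaHCO3).
Titrant: 2x + 1y = 7.831 × 10^-3;  mass: 105.99x + 84.01y = 0.4781
Solving, x = 2.898 × 10^-3 mol, y = 2.035 × 10^-3 mol
mass of Na2CO3 = 2.898 × 10^-3 × 105.99 = 0.3071 g

0.3071 g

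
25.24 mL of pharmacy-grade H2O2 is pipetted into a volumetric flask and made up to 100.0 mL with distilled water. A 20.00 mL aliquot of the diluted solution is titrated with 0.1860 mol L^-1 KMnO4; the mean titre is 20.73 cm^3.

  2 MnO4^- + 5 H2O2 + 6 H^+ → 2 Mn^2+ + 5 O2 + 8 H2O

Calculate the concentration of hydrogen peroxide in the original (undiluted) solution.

1.910 mol/L

n(KMnO4) = 0.02073 × 0.1860 = 3.856 × 10^-3 mol
From the 5:2 ratio, n(H2O2) in the aliquot = 5/2 × 3.856 × 10^-3 = 9.639 × 10^-3 mol
[H2O2]_dilute = 9.639 × 10^-3 / 0.02000 = 0.4820 mol/L
Dilution factor = 100.0 / 25.24 = 3.962
[H2O2]_stock = 0.4820 × 3.962 = 1.910 mol/L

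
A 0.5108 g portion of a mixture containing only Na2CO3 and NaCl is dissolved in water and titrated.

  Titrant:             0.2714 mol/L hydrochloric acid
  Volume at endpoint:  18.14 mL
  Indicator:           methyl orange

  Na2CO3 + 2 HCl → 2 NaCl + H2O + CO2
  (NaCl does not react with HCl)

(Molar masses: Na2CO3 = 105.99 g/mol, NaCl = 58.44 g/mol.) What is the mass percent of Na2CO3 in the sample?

51.08 %

n(HCl) = 0.01814 × 0.2714 = 4.923 × 10^-3 mol
Let x = n(Na2CO3), y = n(NaCl).
Titrant: 2x = 4.923 × 10^-3;  mass: 105.99x + 58.44y = 0.5108
Solving, x = 2.462 × 10^-3 mol, y = 4.276 × 10^-3 mol
mass of Na2CO3 = 2.462 × 10^-3 × 105.99 = 0.2609 g
% Na2CO3 = 0.2609 / 0.5108 × 100 = 51.08 %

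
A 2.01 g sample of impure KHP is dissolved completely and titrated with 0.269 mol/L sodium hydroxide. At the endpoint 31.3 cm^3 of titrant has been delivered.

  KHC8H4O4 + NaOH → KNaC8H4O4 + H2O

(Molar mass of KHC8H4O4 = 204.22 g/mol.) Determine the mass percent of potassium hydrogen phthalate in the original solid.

n(NaOH) = 0.0313 L × 0.269 mol/L = 8.42 × 10^-3 mol
n(KHC8H4O4) = 8.42 × 10^-3 mol (1:1 ratio)
mass of KHC8H4O4 = 8.42 × 10^-3 × 204.22 g/mol = 1.72 g
% KHC8H4O4 = 1.72 / 2.01 × 100 = 85.5 %

85.5 %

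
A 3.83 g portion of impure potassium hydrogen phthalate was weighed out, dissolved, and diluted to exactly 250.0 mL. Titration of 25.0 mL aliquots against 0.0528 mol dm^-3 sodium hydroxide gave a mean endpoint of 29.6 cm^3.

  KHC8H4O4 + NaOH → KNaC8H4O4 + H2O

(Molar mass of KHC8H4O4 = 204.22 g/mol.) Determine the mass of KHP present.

3.19 g

n(NaOH) per titration = 0.0296 × 0.0528 = 1.56 × 10^-3 mol
n(KHC8H4O4) in each aliquot = 1.56 × 10^-3 mol (1:1 ratio)
n(KHC8H4O4) in the whole flask = 1.56 × 10^-3 × 250.0/25.0 = 0.0156 mol
mass of KHC8H4O4 = 0.0156 × 204.22 = 3.19 g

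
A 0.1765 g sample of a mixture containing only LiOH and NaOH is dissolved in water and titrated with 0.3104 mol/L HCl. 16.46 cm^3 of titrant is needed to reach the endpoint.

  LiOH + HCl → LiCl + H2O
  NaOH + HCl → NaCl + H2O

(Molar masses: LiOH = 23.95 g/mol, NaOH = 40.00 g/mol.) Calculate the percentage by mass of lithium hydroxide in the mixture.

n(HCl) = 0.01646 × 0.3104 = 5.109 × 10^-3 mol
Let x = n(LiOH), y = n(NaOH).
Titrant: 1x + 1y = 5.109 × 10^-3;  mass: 23.95x + 40.00y = 0.1765
Solving, x = 1.736 × 10^-3 mol, y = 3.373 × 10^-3 mol
mass of LiOH = 1.736 × 10^-3 × 23.95 = 0.04158 g
% LiOH = 0.04158 / 0.1765 × 100 = 23.56 %

23.56 %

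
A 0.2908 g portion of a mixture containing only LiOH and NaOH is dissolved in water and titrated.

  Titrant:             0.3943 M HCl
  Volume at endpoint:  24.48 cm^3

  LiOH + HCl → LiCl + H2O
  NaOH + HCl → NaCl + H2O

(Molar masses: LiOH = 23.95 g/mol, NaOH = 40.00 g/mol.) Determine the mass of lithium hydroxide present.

n(HCl) = 0.02448 × 0.3943 = 9.652 × 10^-3 mol
Let x = n(LiOH), y = n(NaOH).
Titrant: 1x + 1y = 9.652 × 10^-3;  mass: 23.95x + 40.00y = 0.2908
Solving, x = 5.938 × 10^-3 mol, y = 3.715 × 10^-3 mol
mass of LiOH = 5.938 × 10^-3 × 23.95 = 0.1422 g

0.1422 g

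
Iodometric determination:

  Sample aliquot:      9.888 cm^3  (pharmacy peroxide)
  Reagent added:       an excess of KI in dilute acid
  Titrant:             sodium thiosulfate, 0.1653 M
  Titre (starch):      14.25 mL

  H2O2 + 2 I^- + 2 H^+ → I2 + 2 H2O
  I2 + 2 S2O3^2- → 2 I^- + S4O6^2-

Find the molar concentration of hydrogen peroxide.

0.1191 M

n(S2O3^2-) = 0.01425 × 0.1653 = 2.356 × 10^-3 mol
n(I2) = n(S2O3^2-)/2 = 1.178 × 10^-3 mol
n(H2O2) in the aliquot = 1.178 × 10^-3 mol (1:1 ratio)
[H2O2] = 1.178 × 10^-3 / 0.009888 = 0.1191 mol/L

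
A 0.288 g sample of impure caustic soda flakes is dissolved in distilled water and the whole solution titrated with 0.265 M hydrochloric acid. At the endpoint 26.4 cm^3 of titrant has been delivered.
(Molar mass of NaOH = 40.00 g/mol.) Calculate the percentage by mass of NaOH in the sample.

97.2 %

NaOH + HCl → NaCl + H2O
n(HCl) = 0.0264 L × 0.265 mol/L = 7.00 × 10^-3 mol
n(NaOH) = 7.00 × 10^-3 mol (1:1 ratio)
mass of NaOH = 7.00 × 10^-3 × 40.00 g/mol = 0.280 g
% NaOH = 0.280 / 0.288 × 100 = 97.2 %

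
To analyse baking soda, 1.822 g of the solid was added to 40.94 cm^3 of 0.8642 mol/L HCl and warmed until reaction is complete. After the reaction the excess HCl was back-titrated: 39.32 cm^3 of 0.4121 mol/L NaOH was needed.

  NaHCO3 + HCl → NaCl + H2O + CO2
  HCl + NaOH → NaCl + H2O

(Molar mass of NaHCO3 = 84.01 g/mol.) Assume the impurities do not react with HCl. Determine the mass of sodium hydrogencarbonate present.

1.611 g

n(HCl) added = 0.04094 × 0.8642 = 0.03538 mol
n(NaOH) used in back-titration = 0.03932 × 0.4121 = 0.01620 mol
n(HCl) left over = 0.01620 mol (1:1 ratio)
n(HCl) consumed by analyte = 0.03538 − 0.01620 = 0.01918 mol
n(NaHCO3) = 0.01918 mol (1:1 ratio)
mass of NaHCO3 = 0.01918 × 84.01 = 1.611 g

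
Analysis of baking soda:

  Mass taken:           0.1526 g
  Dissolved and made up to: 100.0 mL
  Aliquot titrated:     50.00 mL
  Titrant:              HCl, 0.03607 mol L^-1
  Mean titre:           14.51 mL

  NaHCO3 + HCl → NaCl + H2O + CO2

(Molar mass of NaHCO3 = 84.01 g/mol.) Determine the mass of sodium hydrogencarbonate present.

n(HCl) per titration = 0.01451 × 0.03607 = 5.234 × 10^-4 mol
n(NaHCO3) in each aliquot = 5.234 × 10^-4 mol (1:1 ratio)
n(NaHCO3) in the whole flask = 5.234 × 10^-4 × 100.0/50.00 = 1.047 × 10^-3 mol
mass of NaHCO3 = 1.047 × 10^-3 × 84.01 = 0.08794 g

0.08794 g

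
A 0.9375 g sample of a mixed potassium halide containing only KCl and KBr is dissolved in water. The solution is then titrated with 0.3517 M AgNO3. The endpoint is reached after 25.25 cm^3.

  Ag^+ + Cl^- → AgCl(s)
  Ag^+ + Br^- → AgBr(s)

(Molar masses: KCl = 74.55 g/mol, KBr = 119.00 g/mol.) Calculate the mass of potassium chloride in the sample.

0.2000 g

n(AgNO3) = 0.02525 × 0.3517 = 8.880 × 10^-3 mol
Let x = n(KCl), y = n(KBr).
Titrant: 1x + 1y = 8.880 × 10^-3;  mass: 74.55x + 119.00y = 0.9375
Solving, x = 2.683 × 10^-3 mol, y = 6.197 × 10^-3 mol
mass of KCl = 2.683 × 10^-3 × 74.55 = 0.2000 g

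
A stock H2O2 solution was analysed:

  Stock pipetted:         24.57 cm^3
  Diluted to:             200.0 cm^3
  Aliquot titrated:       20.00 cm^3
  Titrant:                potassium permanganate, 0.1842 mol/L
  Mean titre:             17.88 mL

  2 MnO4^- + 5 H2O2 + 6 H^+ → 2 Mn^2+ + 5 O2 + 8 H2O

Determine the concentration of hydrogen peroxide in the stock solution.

n(KMnO4) = 0.01788 × 0.1842 = 3.293 × 10^-3 mol
From the 5:2 ratio, n(H2O2) in the aliquot = 5/2 × 3.293 × 10^-3 = 8.234 × 10^-3 mol
[H2O2]_dilute = 8.234 × 10^-3 / 0.02000 = 0.4117 mol/L
Dilution factor = 200.0 / 24.57 = 8.140
[H2O2]_stock = 0.4117 × 8.140 = 3.351 mol/L

3.351 mol/L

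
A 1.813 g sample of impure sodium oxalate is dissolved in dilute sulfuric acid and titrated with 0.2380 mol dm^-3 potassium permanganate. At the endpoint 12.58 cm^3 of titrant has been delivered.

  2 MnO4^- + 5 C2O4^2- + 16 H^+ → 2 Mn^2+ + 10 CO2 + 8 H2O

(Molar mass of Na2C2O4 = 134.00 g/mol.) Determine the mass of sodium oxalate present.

n(KMnO4) = 0.01258 L × 0.2380 mol/L = 2.994 × 10^-3 mol
From the 5:2 ratio, n(Na2C2O4) = 5/2 × 2.994 × 10^-3 = 7.485 × 10^-3 mol
mass of Na2C2O4 = 7.485 × 10^-3 × 134.00 g/mol = 1.003 g

1.003 g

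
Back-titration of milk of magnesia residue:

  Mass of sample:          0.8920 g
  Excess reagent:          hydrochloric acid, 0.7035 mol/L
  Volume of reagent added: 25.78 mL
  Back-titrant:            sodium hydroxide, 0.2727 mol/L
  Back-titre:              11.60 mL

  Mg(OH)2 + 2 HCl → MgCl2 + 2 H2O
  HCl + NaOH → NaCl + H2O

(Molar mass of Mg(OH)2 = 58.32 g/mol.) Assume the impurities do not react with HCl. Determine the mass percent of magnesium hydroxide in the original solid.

48.95 %

n(HCl) added = 0.02578 × 0.7035 = 0.01814 mol
n(NaOH) used in back-titration = 0.01160 × 0.2727 = 3.163 × 10^-3 mol
n(HCl) left over = 3.163 × 10^-3 mol (1:1 ratio)
n(HCl) consumed by analyte = 0.01814 − 3.163 × 10^-3 = 0.01497 mol
From the 1:2 ratio, n(Mg(OH)2) = 1/2 × 0.01497 = 7.486 × 10^-3 mol
mass of Mg(OH)2 = 7.486 × 10^-3 × 58.32 = 0.4366 g
% Mg(OH)2 = 0.4366 / 0.8920 × 100 = 48.95 %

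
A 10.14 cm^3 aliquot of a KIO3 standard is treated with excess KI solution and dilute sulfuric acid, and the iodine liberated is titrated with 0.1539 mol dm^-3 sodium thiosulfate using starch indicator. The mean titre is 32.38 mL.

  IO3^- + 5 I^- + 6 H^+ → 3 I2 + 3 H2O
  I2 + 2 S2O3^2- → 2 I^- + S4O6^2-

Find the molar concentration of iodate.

0.08191 mol/L

n(S2O3^2-) = 0.03238 × 0.1539 = 4.983 × 10^-3 mol
n(I2) = n(S2O3^2-)/2 = 2.492 × 10^-3 mol
From the 1:3 ratio, n(IO3^-) in the aliquot = 1/3 × 2.492 × 10^-3 = 8.305 × 10^-4 mol
[IO3^-] = 8.305 × 10^-4 / 0.01014 = 0.08191 mol/L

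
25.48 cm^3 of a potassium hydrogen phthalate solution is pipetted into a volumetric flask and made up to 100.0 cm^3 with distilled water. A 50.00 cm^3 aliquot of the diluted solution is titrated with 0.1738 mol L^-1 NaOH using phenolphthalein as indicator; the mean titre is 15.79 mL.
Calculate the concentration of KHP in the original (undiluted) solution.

KHC8H4O4 + NaOH → KNaC8H4O4 + H2O
n(NaOH) = 0.01579 × 0.1738 = 2.744 × 10^-3 mol
n(KHC8H4O4) in the aliquot = 2.744 × 10^-3 mol (1:1 ratio)
[KHC8H4O4]_dilute = 2.744 × 10^-3 / 0.05000 = 0.05489 mol/L
Dilution factor = 100.0 / 25.48 = 3.925
[KHC8H4O4]_stock = 0.05489 × 3.925 = 0.2154 mol/L

0.2154 mol/L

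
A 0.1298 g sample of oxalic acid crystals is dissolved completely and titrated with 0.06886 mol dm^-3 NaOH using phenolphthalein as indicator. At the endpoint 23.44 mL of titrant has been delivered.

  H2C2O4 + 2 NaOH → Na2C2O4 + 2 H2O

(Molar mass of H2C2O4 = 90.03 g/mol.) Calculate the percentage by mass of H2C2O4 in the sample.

n(NaOH) = 0.02344 L × 0.06886 mol/L = 1.614 × 10^-3 mol
From the 1:2 ratio, n(H2C2O4) = 1/2 × 1.614 × 10^-3 = 8.070 × 10^-4 mol
mass of H2C2O4 = 8.070 × 10^-4 × 90.03 g/mol = 0.07266 g
% H2C2O4 = 0.07266 / 0.1298 × 100 = 55.98 %

55.98 %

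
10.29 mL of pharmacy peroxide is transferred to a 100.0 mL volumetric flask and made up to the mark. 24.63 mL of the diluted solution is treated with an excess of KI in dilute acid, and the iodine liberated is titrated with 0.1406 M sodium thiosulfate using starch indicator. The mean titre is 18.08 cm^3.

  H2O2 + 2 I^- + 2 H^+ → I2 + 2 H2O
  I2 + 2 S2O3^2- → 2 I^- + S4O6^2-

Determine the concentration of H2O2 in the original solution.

0.5015 M

n(S2O3^2-) = 0.01808 × 0.1406 = 2.542 × 10^-3 mol
n(I2) = n(S2O3^2-)/2 = 1.271 × 10^-3 mol
n(H2O2) in the aliquot = 1.271 × 10^-3 mol (1:1 ratio)
[H2O2]_dilute = 1.271 × 10^-3 / 0.02463 = 0.05160 mol/L
[H2O2]_original = 0.05160 × 100.0/10.29 = 0.5015 mol/L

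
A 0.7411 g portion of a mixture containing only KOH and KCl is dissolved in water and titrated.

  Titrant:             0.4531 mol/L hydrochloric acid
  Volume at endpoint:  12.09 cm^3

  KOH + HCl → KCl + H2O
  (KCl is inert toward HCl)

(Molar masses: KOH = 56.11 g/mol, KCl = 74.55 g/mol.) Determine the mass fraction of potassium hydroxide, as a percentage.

41.47 %

n(HCl) = 0.01209 × 0.4531 = 5.478 × 10^-3 mol
Let x = n(KOH), y = n(KCl).
Titrant: 1x = 5.478 × 10^-3;  mass: 56.11x + 74.55y = 0.7411
Solving, x = 5.478 × 10^-3 mol, y = 5.818 × 10^-3 mol
mass of KOH = 5.478 × 10^-3 × 56.11 = 0.3074 g
% KOH = 0.3074 / 0.7411 × 100 = 41.47 %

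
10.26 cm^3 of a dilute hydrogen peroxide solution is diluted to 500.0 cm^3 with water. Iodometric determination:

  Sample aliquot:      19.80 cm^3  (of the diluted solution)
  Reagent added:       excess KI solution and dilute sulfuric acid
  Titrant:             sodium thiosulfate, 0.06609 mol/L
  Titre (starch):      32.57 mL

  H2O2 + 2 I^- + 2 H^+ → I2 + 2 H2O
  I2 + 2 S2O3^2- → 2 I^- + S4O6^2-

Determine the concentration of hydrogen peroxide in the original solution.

n(S2O3^2-) = 0.03257 × 0.06609 = 2.153 × 10^-3 mol
n(I2) = n(S2O3^2-)/2 = 1.076 × 10^-3 mol
n(H2O2) in the aliquot = 1.076 × 10^-3 mol (1:1 ratio)
[H2O2]_dilute = 1.076 × 10^-3 / 0.01980 = 0.05436 mol/L
[H2O2]_original = 0.05436 × 500.0/10.26 = 2.649 mol/L

2.649 mol/L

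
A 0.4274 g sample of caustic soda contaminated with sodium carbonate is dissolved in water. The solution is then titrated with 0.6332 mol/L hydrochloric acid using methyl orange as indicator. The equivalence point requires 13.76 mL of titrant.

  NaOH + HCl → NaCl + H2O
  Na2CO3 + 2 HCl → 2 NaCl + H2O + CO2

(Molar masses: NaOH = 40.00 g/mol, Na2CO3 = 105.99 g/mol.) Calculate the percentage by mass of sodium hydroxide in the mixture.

24.73 %

n(HCl) = 0.01376 × 0.6332 = 8.713 × 10^-3 mol
Let x = n(NaOH), y = n(Na2CO3).
Titrant: 1x + 2y = 8.713 × 10^-3;  mass: 40.00x + 105.99y = 0.4274
Solving, x = 2.642 × 10^-3 mol, y = 3.035 × 10^-3 mol
mass of NaOH = 2.642 × 10^-3 × 40.00 = 0.1057 g
% NaOH = 0.1057 / 0.4274 × 100 = 24.73 %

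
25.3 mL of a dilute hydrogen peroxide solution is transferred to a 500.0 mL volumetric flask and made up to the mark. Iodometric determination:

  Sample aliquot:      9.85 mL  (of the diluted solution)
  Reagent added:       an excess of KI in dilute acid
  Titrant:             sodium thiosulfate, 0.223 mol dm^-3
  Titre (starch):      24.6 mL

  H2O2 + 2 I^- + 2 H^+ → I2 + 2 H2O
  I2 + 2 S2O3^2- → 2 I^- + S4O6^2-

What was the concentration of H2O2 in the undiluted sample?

n(S2O3^2-) = 0.0246 × 0.223 = 5.49 × 10^-3 mol
n(I2) = n(S2O3^2-)/2 = 2.74 × 10^-3 mol
n(H2O2) in the aliquot = 2.74 × 10^-3 mol (1:1 ratio)
[H2O2]_dilute = 2.74 × 10^-3 / 0.00985 = 0.278 mol/L
[H2O2]_original = 0.278 × 500.0/25.3 = 5.50 mol/L

5.50 mol/L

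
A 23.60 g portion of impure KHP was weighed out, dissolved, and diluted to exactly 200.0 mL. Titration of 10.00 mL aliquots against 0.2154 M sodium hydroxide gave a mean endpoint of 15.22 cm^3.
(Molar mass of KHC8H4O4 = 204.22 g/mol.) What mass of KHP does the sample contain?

13.39 g

KHC8H4O4 + NaOH → KNaC8H4O4 + H2O
n(NaOH) per titration = 0.01522 × 0.2154 = 3.278 × 10^-3 mol
n(KHC8H4O4) in each aliquot = 3.278 × 10^-3 mol (1:1 ratio)
n(KHC8H4O4) in the whole flask = 3.278 × 10^-3 × 200.0/10.00 = 0.06557 mol
mass of KHC8H4O4 = 0.06557 × 204.22 = 13.39 g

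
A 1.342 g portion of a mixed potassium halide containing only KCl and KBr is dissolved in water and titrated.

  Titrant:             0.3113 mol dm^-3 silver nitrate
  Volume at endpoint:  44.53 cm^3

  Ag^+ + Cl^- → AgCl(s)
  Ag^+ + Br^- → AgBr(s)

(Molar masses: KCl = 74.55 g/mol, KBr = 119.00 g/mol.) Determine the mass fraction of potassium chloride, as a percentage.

n(AgNO3) = 0.04453 × 0.3113 = 0.01386 mol
Let x = n(KCl), y = n(KBr).
Titrant: 1x + 1y = 0.01386;  mass: 74.55x + 119.00y = 1.342
Solving, x = 6.920 × 10^-3 mol, y = 6.942 × 10^-3 mol
mass of KCl = 6.920 × 10^-3 × 74.55 = 0.5159 g
% KCl = 0.5159 / 1.342 × 100 = 38.44 %

38.44 %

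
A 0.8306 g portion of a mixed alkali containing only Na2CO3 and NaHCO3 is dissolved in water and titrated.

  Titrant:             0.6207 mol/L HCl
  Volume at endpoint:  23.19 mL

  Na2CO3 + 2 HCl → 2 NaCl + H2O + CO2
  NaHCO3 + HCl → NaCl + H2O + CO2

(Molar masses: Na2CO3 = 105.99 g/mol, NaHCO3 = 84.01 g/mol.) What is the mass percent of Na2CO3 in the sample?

n(HCl) = 0.02319 × 0.6207 = 0.01439 mol
Let x = n(Na2CO3), y = n(NaHCO3).
Titrant: 2x + 1y = 0.01439;  mass: 105.99x + 84.01y = 0.8306
Solving, x = 6.104 × 10^-3 mol, y = 2.186 × 10^-3 mol
mass of Na2CO3 = 6.104 × 10^-3 × 105.99 = 0.6470 g
% Na2CO3 = 0.6470 / 0.8306 × 100 = 77.89 %

77.89 %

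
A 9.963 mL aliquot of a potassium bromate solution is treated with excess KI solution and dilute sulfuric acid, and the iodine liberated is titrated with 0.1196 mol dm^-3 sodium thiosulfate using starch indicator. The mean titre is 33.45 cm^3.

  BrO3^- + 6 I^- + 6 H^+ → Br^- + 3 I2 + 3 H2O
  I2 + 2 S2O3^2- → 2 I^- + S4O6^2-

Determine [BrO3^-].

0.06692 mol/L

n(S2O3^2-) = 0.03345 × 0.1196 = 4.001 × 10^-3 mol
n(I2) = n(S2O3^2-)/2 = 2.000 × 10^-3 mol
From the 1:3 ratio, n(BrO3^-) in the aliquot = 1/3 × 2.000 × 10^-3 = 6.668 × 10^-4 mol
[BrO3^-] = 6.668 × 10^-4 / 0.009963 = 0.06692 mol/L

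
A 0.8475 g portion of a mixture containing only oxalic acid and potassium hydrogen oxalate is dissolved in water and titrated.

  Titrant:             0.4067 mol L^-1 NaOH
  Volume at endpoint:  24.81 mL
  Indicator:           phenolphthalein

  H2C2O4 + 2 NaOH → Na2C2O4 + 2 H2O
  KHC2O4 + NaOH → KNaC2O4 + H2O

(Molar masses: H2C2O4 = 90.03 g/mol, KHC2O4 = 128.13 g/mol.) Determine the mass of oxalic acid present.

n(NaOH) = 0.02481 × 0.4067 = 0.01009 mol
Let x = n(H2C2O4), y = n(KHC2O4).
Titrant: 2x + 1y = 0.01009;  mass: 90.03x + 128.13y = 0.8475
Solving, x = 2.679 × 10^-3 mol, y = 4.732 × 10^-3 mol
mass of H2C2O4 = 2.679 × 10^-3 × 90.03 = 0.2412 g

0.2412 g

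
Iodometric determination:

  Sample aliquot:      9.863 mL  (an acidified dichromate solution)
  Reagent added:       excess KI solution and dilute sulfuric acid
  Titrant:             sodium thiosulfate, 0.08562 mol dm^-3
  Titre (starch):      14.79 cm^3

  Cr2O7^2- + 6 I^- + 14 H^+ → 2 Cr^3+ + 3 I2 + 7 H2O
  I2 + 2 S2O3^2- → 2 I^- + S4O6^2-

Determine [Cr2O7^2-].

0.02140 mol/L

n(S2O3^2-) = 0.01479 × 0.08562 = 1.266 × 10^-3 mol
n(I2) = n(S2O3^2-)/2 = 6.332 × 10^-4 mol
From the 1:3 ratio, n(Cr2O7^2-) in the aliquot = 1/3 × 6.332 × 10^-4 = 2.111 × 10^-4 mol
[Cr2O7^2-] = 2.111 × 10^-4 / 0.009863 = 0.02140 mol/L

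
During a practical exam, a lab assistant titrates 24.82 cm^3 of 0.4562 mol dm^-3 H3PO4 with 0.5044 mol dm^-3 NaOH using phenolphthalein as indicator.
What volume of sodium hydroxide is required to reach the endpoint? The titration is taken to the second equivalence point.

44.90 mL

H3PO4 + 2 NaOH → Na2HPO4 + 2 H2O
n(H3PO4) = 0.02482 L × 0.4562 mol/L = 0.01132 mol
From the 2:1 stoichiometry, n(NaOH) = 2/1 × 0.01132 = 0.02265 mol
V(NaOH) = 0.02265 mol / 0.5044 mol/L = 0.04490 L = 44.90 mL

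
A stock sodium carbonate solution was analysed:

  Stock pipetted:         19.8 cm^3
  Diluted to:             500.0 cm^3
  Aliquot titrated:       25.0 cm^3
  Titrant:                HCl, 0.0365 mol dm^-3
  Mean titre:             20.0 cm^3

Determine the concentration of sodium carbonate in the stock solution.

0.369 mol/L

Na2CO3 + 2 HCl → 2 NaCl + H2O + CO2
n(HCl) = 0.0200 × 0.0365 = 7.30 × 10^-4 mol
From the 1:2 ratio, n(Na2CO3) in the aliquot = 1/2 × 7.30 × 10^-4 = 3.65 × 10^-4 mol
[Na2CO3]_dilute = 3.65 × 10^-4 / 0.0250 = 0.0146 mol/L
Dilution factor = 500.0 / 19.8 = 25.25
[Na2CO3]_stock = 0.0146 × 25.25 = 0.369 mol/L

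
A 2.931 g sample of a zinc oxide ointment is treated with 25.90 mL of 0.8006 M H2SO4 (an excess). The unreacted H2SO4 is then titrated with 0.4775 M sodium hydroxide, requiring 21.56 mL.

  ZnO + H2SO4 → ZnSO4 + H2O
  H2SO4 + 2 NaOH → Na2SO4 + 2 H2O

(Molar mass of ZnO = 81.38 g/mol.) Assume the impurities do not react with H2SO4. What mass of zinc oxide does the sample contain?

n(H2SO4) added = 0.02590 × 0.8006 = 0.02074 mol
n(NaOH) used in back-titration = 0.02156 × 0.4775 = 0.01029 mol
From the 1:2 ratio, n(H2SO4) left over = 1/2 × 0.01029 = 5.147 × 10^-3 mol
n(H2SO4) consumed by analyte = 0.02074 − 5.147 × 10^-3 = 0.01559 mol
n(ZnO) = 0.01559 mol (1:1 ratio)
mass of ZnO = 0.01559 × 81.38 = 1.269 g

1.269 g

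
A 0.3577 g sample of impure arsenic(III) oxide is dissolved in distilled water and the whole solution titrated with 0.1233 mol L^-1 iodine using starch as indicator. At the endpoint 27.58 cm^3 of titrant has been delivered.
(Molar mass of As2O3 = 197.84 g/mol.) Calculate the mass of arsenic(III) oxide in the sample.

As2O3 + 2 I2 + 2 H2O → As2O5 + 4 HI
n(I2) = 0.02758 L × 0.1233 mol/L = 3.401 × 10^-3 mol
From the 1:2 ratio, n(As2O3) = 1/2 × 3.401 × 10^-3 = 1.700 × 10^-3 mol
mass of As2O3 = 1.700 × 10^-3 × 197.84 g/mol = 0.3364 g

0.3364 g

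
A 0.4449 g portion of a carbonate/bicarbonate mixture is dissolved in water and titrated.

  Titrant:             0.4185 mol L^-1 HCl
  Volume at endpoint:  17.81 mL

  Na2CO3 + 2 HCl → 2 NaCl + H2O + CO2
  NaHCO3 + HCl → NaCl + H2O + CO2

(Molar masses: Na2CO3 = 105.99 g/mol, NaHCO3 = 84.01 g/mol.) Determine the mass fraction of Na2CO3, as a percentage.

n(HCl) = 0.01781 × 0.4185 = 7.453 × 10^-3 mol
Let x = n(Na2CO3), y = n(NaHCO3).
Titrant: 2x + 1y = 7.453 × 10^-3;  mass: 105.99x + 84.01y = 0.4449
Solving, x = 2.922 × 10^-3 mol, y = 1.609 × 10^-3 mol
mass of Na2CO3 = 2.922 × 10^-3 × 105.99 = 0.3097 g
% Na2CO3 = 0.3097 / 0.4449 × 100 = 69.62 %

69.62 %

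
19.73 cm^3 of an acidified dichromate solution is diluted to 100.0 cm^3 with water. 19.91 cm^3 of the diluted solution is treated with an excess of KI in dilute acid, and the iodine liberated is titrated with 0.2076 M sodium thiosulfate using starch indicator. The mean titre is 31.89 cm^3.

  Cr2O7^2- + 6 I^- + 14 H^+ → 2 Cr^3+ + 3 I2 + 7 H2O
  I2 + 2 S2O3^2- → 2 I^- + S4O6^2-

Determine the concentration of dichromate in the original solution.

n(S2O3^2-) = 0.03189 × 0.2076 = 6.620 × 10^-3 mol
n(I2) = n(S2O3^2-)/2 = 3.310 × 10^-3 mol
From the 1:3 ratio, n(Cr2O7^2-) in the aliquot = 1/3 × 3.310 × 10^-3 = 1.103 × 10^-3 mol
[Cr2O7^2-]_dilute = 1.103 × 10^-3 / 0.01991 = 0.05542 mol/L
[Cr2O7^2-]_original = 0.05542 × 100.0/19.73 = 0.2809 mol/L

0.2809 M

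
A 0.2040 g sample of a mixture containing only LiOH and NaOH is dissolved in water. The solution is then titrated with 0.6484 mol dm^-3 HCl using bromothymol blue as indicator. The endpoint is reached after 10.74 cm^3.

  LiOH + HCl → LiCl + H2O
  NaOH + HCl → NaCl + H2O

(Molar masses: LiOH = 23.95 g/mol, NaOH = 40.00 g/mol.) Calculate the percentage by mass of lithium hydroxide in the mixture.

n(HCl) = 0.01074 × 0.6484 = 6.964 × 10^-3 mol
Let x = n(LiOH), y = n(NaOH).
Titrant: 1x + 1y = 6.964 × 10^-3;  mass: 23.95x + 40.00y = 0.2040
Solving, x = 4.645 × 10^-3 mol, y = 2.319 × 10^-3 mol
mass of LiOH = 4.645 × 10^-3 × 23.95 = 0.1112 g
% LiOH = 0.1112 / 0.2040 × 100 = 54.53 %

54.53 %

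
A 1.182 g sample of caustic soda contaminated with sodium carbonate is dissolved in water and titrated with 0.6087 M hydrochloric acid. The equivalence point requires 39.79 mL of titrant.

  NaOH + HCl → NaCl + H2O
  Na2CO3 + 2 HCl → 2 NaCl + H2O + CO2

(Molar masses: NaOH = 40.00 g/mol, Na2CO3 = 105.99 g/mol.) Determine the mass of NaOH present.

0.3126 g

n(HCl) = 0.03979 × 0.6087 = 0.02422 mol
Let x = n(NaOH), y = n(Na2CO3).
Titrant: 1x + 2y = 0.02422;  mass: 40.00x + 105.99y = 1.182
Solving, x = 7.814 × 10^-3 mol, y = 8.203 × 10^-3 mol
mass of NaOH = 7.814 × 10^-3 × 40.00 = 0.3126 g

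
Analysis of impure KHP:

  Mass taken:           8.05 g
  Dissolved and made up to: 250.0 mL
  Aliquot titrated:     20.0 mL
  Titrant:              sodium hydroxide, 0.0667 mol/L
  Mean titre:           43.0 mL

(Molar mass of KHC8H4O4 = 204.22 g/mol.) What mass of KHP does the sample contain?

7.32 g

KHC8H4O4 + NaOH → KNaC8H4O4 + H2O
n(NaOH) per titration = 0.0430 × 0.0667 = 2.87 × 10^-3 mol
n(KHC8H4O4) in each aliquot = 2.87 × 10^-3 mol (1:1 ratio)
n(KHC8H4O4) in the whole flask = 2.87 × 10^-3 × 250.0/20.0 = 0.0359 mol
mass of KHC8H4O4 = 0.0359 × 204.22 = 7.32 g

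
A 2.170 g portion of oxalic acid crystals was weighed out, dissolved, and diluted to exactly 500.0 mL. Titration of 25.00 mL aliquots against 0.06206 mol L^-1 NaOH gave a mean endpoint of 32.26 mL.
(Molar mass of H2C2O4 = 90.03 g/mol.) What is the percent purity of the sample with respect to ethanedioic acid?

H2C2O4 + 2 NaOH → Na2C2O4 + 2 H2O
n(NaOH) per titration = 0.03226 × 0.06206 = 2.002 × 10^-3 mol
From the 1:2 ratio, n(H2C2O4) in each aliquot = 1/2 × 2.002 × 10^-3 = 1.001 × 10^-3 mol
n(H2C2O4) in the whole flask = 1.001 × 10^-3 × 500.0/25.00 = 0.02002 mol
mass of H2C2O4 = 0.02002 × 90.03 = 1.802 g
% H2C2O4 = 1.802 / 2.170 × 100 = 83.06 %

83.06 %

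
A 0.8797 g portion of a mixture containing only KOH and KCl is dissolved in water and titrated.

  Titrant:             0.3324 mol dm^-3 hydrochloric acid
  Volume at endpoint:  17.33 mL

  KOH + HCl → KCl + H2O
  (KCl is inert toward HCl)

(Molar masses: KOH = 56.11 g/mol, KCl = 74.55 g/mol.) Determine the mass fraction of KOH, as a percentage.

36.74 %

n(HCl) = 0.01733 × 0.3324 = 5.760 × 10^-3 mol
Let x = n(KOH), y = n(KCl).
Titrant: 1x = 5.760 × 10^-3;  mass: 56.11x + 74.55y = 0.8797
Solving, x = 5.760 × 10^-3 mol, y = 7.465 × 10^-3 mol
mass of KOH = 5.760 × 10^-3 × 56.11 = 0.3232 g
% KOH = 0.3232 / 0.8797 × 100 = 36.74 %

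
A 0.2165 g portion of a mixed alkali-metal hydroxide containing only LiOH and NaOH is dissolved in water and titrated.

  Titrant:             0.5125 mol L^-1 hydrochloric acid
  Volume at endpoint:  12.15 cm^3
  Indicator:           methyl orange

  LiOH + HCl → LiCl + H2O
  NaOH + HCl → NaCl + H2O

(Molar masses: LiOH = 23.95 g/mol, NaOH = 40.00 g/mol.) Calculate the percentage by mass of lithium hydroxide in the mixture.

n(HCl) = 0.01215 × 0.5125 = 6.227 × 10^-3 mol
Let x = n(LiOH), y = n(NaOH).
Titrant: 1x + 1y = 6.227 × 10^-3;  mass: 23.95x + 40.00y = 0.2165
Solving, x = 2.030 × 10^-3 mol, y = 4.197 × 10^-3 mol
mass of LiOH = 2.030 × 10^-3 × 23.95 = 0.04861 g
% LiOH = 0.04861 / 0.2165 × 100 = 22.45 %

22.45 %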